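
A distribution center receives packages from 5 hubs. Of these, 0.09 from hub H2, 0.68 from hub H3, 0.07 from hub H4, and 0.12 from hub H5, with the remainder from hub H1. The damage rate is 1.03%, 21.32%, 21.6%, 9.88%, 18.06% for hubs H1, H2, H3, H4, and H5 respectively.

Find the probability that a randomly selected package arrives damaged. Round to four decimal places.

P(D) ≈ 0.1951

P(H1) = 1 − (0.09 + 0.68 + 0.07 + 0.12) = 0.04.
P(D) = P(D|H1)·P(H1) + P(D|H2)·P(H2) + P(D|H3)·P(H3) + P(D|H4)·P(H4) + P(D|H5)·P(H5)
      = 0.0103·0.04 + 0.2132·0.09 + 0.216·0.68 + 0.0988·0.07 + 0.1806·0.12
      = 0.000412 + 0.019188 + 0.14688 + 0.006916 + 0.021672 = 0.195068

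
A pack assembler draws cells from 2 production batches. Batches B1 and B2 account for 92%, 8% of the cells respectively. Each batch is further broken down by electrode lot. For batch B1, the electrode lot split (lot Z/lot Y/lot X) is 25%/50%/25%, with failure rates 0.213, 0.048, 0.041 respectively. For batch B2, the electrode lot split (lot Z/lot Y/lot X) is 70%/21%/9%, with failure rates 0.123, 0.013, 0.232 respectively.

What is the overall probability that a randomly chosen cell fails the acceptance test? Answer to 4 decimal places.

0.0893

P(F|B1) = 0.25·0.213 + 0.5·0.048 + 0.25·0.041 = 0.05325 + 0.024 + 0.01025 = 0.0875
P(F|B2) = 0.7·0.123 + 0.21·0.013 + 0.09·0.232 = 0.0861 + 0.00273 + 0.02088 = 0.10971
By total probability over the outer partition,
P(F) = 0.92·0.0875 + 0.08·0.10971
      = 0.0805 + 0.0087768 = 0.0892768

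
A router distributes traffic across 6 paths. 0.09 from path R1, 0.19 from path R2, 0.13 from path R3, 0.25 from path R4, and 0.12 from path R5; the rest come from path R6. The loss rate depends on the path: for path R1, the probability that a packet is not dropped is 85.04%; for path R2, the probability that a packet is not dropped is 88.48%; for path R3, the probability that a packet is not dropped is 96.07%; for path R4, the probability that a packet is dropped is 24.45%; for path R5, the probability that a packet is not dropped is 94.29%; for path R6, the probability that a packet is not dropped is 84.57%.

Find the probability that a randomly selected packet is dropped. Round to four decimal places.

P(L) ≈ 0.1424

P(R6) = 1 − (0.09 + 0.19 + 0.13 + 0.25 + 0.12) = 0.22.
P(L|R1) = 1 − 0.8504 = 0.1496.
P(L|R2) = 1 − 0.8848 = 0.1152.
P(L|R3) = 1 − 0.9607 = 0.0393.
P(L|R5) = 1 − 0.9429 = 0.0571.
P(L|R6) = 1 − 0.8457 = 0.1543.
P(L) = P(L|R1)·P(R1) + P(L|R2)·P(R2) + P(L|R3)·P(R3) + P(L|R4)·P(R4) + P(L|R5)·P(R5) + P(L|R6)·P(R6)
      = 0.1496·0.09 + 0.1152·0.19 + 0.0393·0.13 + 0.2445·0.25 + 0.0571·0.12 + 0.1543·0.22
      = 0.013464 + 0.021888 + 0.005109 + 0.061125 + 0.006852 + 0.033946 = 0.142384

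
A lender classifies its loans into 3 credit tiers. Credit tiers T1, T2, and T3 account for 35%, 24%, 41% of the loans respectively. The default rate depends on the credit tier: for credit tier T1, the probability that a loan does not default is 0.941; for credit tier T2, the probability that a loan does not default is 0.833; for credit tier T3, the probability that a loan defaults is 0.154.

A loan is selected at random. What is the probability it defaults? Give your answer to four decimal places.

P(D|T1) = 1 − 0.941 = 0.059.
P(D|T2) = 1 − 0.833 = 0.167.
Using total probability over the partition,
P(D) = P(D|T1)·P(T1) + P(D|T2)·P(T2) + P(D|T3)·P(T3)
      = 0.059·0.35 + 0.167·0.24 + 0.154·0.41
      = 0.02065 + 0.04008 + 0.06314 = 0.12387

P(D) ≈ 0.1239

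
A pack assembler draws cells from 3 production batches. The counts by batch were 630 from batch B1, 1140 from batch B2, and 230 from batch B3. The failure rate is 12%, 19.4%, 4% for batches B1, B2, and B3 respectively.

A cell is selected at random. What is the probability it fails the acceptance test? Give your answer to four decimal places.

Total: 630 + 1140 + 230 = 2000.
P(B1) = 630/2000 = 0.315. P(B2) = 1140/2000 = 0.57. P(B3) = 230/2000 = 0.115.
Using total probability over the partition,
P(F) = P(F|B1)·P(B1) + P(F|B2)·P(B2) + P(F|B3)·P(B3)
      = 0.12·0.315 + 0.194·0.57 + 0.04·0.115
      = 0.0378 + 0.11058 + 0.0046 = 0.15298

P(F) ≈ 0.1530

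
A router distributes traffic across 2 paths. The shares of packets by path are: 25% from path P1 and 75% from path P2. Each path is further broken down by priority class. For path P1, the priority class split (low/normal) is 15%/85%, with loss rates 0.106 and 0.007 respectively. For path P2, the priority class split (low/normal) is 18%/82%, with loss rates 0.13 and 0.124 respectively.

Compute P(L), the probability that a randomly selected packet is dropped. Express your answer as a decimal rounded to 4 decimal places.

P(L|P1) = 0.15·0.106 + 0.85·0.007 = 0.0159 + 0.00595 = 0.02185
P(L|P2) = 0.18·0.13 + 0.82·0.124 = 0.0234 + 0.10168 = 0.12508
By total probability over the outer partition,
P(L) = 0.25·0.02185 + 0.75·0.12508
      = 0.0054625 + 0.09381 = 0.0992725

0.0993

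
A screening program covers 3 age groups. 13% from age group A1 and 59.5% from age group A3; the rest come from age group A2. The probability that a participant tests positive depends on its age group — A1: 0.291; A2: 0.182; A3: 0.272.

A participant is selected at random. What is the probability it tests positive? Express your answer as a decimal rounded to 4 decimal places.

P(A2) = 1 − (0.13 + 0.595) = 0.275.
P(T) = P(T|A1)·P(A1) + P(T|A2)·P(A2) + P(T|A3)·P(A3)
      = 0.291·0.13 + 0.182·0.275 + 0.272·0.595
      = 0.03783 + 0.05005 + 0.16184 = 0.24972

P(T) ≈ 0.2497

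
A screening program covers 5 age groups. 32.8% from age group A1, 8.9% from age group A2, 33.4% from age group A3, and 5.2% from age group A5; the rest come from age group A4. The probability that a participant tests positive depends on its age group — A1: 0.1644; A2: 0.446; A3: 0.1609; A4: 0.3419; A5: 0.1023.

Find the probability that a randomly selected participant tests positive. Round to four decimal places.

0.2200

P(A4) = 1 − (0.328 + 0.089 + 0.334 + 0.052) = 0.197.
P(T) = P(T|A1)·P(A1) + P(T|A2)·P(A2) + P(T|A3)·P(A3) + P(T|A4)·P(A4) + P(T|A5)·P(A5)
      = 0.1644·0.328 + 0.446·0.089 + 0.1609·0.334 + 0.3419·0.197 + 0.1023·0.052
      = 0.0539232 + 0.039694 + 0.0537406 + 0.0673543 + 0.0053196 = 0.2200317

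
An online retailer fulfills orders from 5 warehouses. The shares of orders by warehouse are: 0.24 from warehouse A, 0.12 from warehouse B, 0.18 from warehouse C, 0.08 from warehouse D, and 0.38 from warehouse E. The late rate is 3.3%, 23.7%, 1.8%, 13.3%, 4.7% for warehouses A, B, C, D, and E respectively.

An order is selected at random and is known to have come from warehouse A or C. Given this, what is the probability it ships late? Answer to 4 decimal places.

P(L|S) ≈ 0.0266

Let S = {A, C}.
P(S) = 0.24 + 0.18 = 0.42.
P(L ∩ S) = 0.033·0.24 + 0.018·0.18 = 0.00792 + 0.00324 = 0.01116.
P(L | S) = 0.01116 / 0.42 = 0.026571…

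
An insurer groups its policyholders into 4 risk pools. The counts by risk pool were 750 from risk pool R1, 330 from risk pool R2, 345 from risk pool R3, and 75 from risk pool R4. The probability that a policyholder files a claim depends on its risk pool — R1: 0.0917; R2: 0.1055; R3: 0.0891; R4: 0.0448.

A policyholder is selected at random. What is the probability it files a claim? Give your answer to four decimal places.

Total: 750 + 330 + 345 + 75 = 1500.
P(R1) = 750/1500 = 0.5. P(R2) = 330/1500 = 0.22. P(R3) = 345/1500 = 0.23. P(R4) = 75/1500 = 0.05.
P(C) = P(C|R1)·P(R1) + P(C|R2)·P(R2) + P(C|R3)·P(R3) + P(C|R4)·P(R4)
      = 0.0917·0.5 + 0.1055·0.22 + 0.0891·0.23 + 0.0448·0.05
      = 0.04585 + 0.02321 + 0.020493 + 0.00224 = 0.091793

P(C) ≈ 0.0918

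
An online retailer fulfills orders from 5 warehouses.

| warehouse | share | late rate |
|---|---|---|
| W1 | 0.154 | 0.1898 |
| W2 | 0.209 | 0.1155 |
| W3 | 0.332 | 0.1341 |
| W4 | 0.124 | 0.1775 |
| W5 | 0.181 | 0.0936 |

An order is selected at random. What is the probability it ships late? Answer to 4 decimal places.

By the law of total probability,
P(L) = P(L|W1)·P(W1) + P(L|W2)·P(W2) + P(L|W3)·P(W3) + P(L|W4)·P(W4) + P(L|W5)·P(W5)
      = 0.1898·0.154 + 0.1155·0.209 + 0.1341·0.332 + 0.1775·0.124 + 0.0936·0.181
      = 0.0292292 + 0.0241395 + 0.0445212 + 0.02201 + 0.0169416 = 0.1368415

P(L) ≈ 0.1368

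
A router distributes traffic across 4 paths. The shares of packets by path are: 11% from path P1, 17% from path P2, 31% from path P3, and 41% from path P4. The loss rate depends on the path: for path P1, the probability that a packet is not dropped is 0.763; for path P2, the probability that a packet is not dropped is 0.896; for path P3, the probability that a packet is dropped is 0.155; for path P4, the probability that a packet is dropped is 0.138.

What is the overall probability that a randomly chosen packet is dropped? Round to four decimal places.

P(L|P1) = 1 − 0.763 = 0.237.
P(L|P2) = 1 − 0.896 = 0.104.
Using total probability over the partition,
P(L) = P(L|P1)·P(P1) + P(L|P2)·P(P2) + P(L|P3)·P(P3) + P(L|P4)·P(P4)
      = 0.237·0.11 + 0.104·0.17 + 0.155·0.31 + 0.138·0.41
      = 0.02607 + 0.01768 + 0.04805 + 0.05658 = 0.14838

0.1484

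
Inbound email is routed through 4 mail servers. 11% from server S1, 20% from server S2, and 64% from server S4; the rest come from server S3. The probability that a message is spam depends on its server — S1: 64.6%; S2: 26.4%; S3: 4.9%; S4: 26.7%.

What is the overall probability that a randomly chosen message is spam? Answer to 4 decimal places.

0.2972

P(S3) = 1 − (0.11 + 0.2 + 0.64) = 0.05.
Summing over the partition,
P(S) = P(S|S1)·P(S1) + P(S|S2)·P(S2) + P(S|S3)·P(S3) + P(S|S4)·P(S4)
      = 0.646·0.11 + 0.264·0.2 + 0.049·0.05 + 0.267·0.64
      = 0.07106 + 0.0528 + 0.00245 + 0.17088 = 0.29719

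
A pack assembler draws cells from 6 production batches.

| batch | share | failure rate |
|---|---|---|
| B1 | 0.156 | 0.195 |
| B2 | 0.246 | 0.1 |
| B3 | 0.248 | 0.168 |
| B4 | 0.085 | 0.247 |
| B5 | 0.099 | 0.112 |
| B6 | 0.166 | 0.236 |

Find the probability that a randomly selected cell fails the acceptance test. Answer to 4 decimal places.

By the law of total probability,
P(F) = P(F|B1)·P(B1) + P(F|B2)·P(B2) + P(F|B3)·P(B3) + P(F|B4)·P(B4) + P(F|B5)·P(B5) + P(F|B6)·P(B6)
      = 0.195·0.156 + 0.1·0.246 + 0.168·0.248 + 0.247·0.085 + 0.112·0.099 + 0.236·0.166
      = 0.03042 + 0.0246 + 0.041664 + 0.020995 + 0.011088 + 0.039176 = 0.167943

0.1679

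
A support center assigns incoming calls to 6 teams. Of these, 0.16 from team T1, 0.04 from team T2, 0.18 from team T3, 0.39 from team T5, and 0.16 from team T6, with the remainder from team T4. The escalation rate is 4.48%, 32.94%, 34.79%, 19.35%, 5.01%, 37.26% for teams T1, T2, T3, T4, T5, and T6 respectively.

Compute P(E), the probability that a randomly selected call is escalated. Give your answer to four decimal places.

P(E) ≈ 0.1757

P(T4) = 1 − (0.16 + 0.04 + 0.18 + 0.39 + 0.16) = 0.07.
By the law of total probability,
P(E) = P(E|T1)·P(T1) + P(E|T2)·P(T2) + P(E|T3)·P(T3) + P(E|T4)·P(T4) + P(E|T5)·P(T5) + P(E|T6)·P(T6)
      = 0.0448·0.16 + 0.3294·0.04 + 0.3479·0.18 + 0.1935·0.07 + 0.0501·0.39 + 0.3726·0.16
      = 0.007168 + 0.013176 + 0.062622 + 0.013545 + 0.019539 + 0.059616 = 0.175666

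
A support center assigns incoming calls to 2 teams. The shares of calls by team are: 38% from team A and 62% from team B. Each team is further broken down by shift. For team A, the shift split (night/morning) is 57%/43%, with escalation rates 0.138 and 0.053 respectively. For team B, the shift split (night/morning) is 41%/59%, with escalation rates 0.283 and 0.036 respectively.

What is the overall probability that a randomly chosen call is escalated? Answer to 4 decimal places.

0.1237

P(E|A) = 0.57·0.138 + 0.43·0.053 = 0.07866 + 0.02279 = 0.10145
P(E|B) = 0.41·0.283 + 0.59·0.036 = 0.11603 + 0.02124 = 0.13727
By total probability over the outer partition,
P(E) = 0.38·0.10145 + 0.62·0.13727
      = 0.038551 + 0.0851074 = 0.1236584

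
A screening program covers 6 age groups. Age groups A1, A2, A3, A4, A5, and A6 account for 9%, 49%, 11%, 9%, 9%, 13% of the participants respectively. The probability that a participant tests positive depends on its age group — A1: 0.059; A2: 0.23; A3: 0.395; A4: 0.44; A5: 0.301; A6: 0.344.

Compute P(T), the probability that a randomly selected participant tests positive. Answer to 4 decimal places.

Using total probability over the partition,
P(T) = P(T|A1)·P(A1) + P(T|A2)·P(A2) + P(T|A3)·P(A3) + P(T|A4)·P(A4) + P(T|A5)·P(A5) + P(T|A6)·P(A6)
      = 0.059·0.09 + 0.23·0.49 + 0.395·0.11 + 0.44·0.09 + 0.301·0.09 + 0.344·0.13
      = 0.00531 + 0.1127 + 0.04345 + 0.0396 + 0.02709 + 0.04472 = 0.27287

0.2729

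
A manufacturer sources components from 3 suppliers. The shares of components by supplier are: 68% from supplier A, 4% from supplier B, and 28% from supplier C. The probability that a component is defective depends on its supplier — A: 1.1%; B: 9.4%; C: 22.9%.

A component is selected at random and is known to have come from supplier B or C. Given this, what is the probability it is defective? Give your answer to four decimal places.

P(D|S) ≈ 0.2121

Let S = {B, C}.
P(S) = 0.04 + 0.28 = 0.32.
P(D ∩ S) = 0.094·0.04 + 0.229·0.28 = 0.00376 + 0.06412 = 0.06788.
P(D | S) = 0.06788 / 0.32 = 0.212125…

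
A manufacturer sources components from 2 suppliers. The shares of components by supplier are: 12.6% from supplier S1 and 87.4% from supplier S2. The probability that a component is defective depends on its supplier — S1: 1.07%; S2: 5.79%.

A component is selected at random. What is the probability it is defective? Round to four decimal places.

Using total probability over the partition,
P(D) = P(D|S1)·P(S1) + P(D|S2)·P(S2)
      = 0.0107·0.126 + 0.0579·0.874
      = 0.0013482 + 0.0506046 = 0.0519528

0.0520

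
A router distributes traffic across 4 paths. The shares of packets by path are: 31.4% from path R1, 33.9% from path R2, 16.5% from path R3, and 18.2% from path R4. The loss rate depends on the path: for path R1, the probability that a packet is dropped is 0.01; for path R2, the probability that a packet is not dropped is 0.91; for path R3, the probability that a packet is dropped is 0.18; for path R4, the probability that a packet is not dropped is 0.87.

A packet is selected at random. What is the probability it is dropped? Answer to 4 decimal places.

P(L|R2) = 1 − 0.91 = 0.09.
P(L|R4) = 1 − 0.87 = 0.13.
By the law of total probability,
P(L) = P(L|R1)·P(R1) + P(L|R2)·P(R2) + P(L|R3)·P(R3) + P(L|R4)·P(R4)
      = 0.01·0.314 + 0.09·0.339 + 0.18·0.165 + 0.13·0.182
      = 0.00314 + 0.03051 + 0.0297 + 0.02366 = 0.08701

P(L) ≈ 0.0870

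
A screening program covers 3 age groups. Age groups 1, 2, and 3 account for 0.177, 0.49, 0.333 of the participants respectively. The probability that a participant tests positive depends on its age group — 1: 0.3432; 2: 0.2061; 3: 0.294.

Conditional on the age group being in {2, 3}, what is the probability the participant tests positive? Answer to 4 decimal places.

0.2417

Let S = {2, 3}.
P(S) = 0.49 + 0.333 = 0.823.
P(T ∩ S) = 0.2061·0.49 + 0.294·0.333 = 0.100989 + 0.097902 = 0.198891.
P(T | S) = 0.198891 / 0.823 = 0.241666…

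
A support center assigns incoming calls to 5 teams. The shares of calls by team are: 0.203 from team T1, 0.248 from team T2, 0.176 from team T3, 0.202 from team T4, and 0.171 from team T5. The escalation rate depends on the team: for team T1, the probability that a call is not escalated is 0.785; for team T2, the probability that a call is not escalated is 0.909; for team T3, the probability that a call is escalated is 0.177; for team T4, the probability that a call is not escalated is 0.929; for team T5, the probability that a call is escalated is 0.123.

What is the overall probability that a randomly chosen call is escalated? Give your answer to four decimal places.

P(E|T1) = 1 − 0.785 = 0.215.
P(E|T2) = 1 − 0.909 = 0.091.
P(E|T4) = 1 − 0.929 = 0.071.
By the law of total probability,
P(E) = P(E|T1)·P(T1) + P(E|T2)·P(T2) + P(E|T3)·P(T3) + P(E|T4)·P(T4) + P(E|T5)·P(T5)
      = 0.215·0.203 + 0.091·0.248 + 0.177·0.176 + 0.071·0.202 + 0.123·0.171
      = 0.043645 + 0.022568 + 0.031152 + 0.014342 + 0.021033 = 0.13274

0.1327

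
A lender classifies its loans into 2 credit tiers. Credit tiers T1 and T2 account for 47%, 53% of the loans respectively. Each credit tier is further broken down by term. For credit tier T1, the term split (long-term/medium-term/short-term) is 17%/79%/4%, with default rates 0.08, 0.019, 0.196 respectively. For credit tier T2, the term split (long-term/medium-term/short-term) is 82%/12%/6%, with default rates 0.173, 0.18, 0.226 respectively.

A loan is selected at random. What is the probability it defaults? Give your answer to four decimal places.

P(D) ≈ 0.1110

P(D|T1) = 0.17·0.08 + 0.79·0.019 + 0.04·0.196 = 0.0136 + 0.01501 + 0.00784 = 0.03645
P(D|T2) = 0.82·0.173 + 0.12·0.18 + 0.06·0.226 = 0.14186 + 0.0216 + 0.01356 = 0.17702
By total probability over the outer partition,
P(D) = 0.47·0.03645 + 0.53·0.17702
      = 0.0171315 + 0.0938206 = 0.1109521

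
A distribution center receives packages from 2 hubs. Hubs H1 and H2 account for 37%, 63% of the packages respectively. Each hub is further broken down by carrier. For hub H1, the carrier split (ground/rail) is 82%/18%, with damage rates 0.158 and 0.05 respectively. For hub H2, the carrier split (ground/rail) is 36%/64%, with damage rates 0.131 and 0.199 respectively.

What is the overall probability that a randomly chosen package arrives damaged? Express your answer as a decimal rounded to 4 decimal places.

P(D|H1) = 0.82·0.158 + 0.18·0.05 = 0.12956 + 0.009 = 0.13856
P(D|H2) = 0.36·0.131 + 0.64·0.199 = 0.04716 + 0.12736 = 0.17452
By total probability over the outer partition,
P(D) = 0.37·0.13856 + 0.63·0.17452
      = 0.0512672 + 0.1099476 = 0.1612148

P(D) ≈ 0.1612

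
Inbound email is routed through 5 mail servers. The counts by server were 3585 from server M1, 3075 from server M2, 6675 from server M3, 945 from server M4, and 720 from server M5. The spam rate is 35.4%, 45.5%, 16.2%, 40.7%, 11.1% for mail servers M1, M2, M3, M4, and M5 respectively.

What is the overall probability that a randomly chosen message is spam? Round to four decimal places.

Total: 3585 + 3075 + 6675 + 945 + 720 = 15000.
P(M1) = 3585/15000 = 0.239. P(M2) = 3075/15000 = 0.205. P(M3) = 6675/15000 = 0.445. P(M4) = 945/15000 = 0.063. P(M5) = 720/15000 = 0.048.
Summing over the partition,
P(S) = P(S|M1)·P(M1) + P(S|M2)·P(M2) + P(S|M3)·P(M3) + P(S|M4)·P(M4) + P(S|M5)·P(M5)
      = 0.354·0.239 + 0.455·0.205 + 0.162·0.445 + 0.407·0.063 + 0.111·0.048
      = 0.084606 + 0.093275 + 0.07209 + 0.025641 + 0.005328 = 0.28094

0.2809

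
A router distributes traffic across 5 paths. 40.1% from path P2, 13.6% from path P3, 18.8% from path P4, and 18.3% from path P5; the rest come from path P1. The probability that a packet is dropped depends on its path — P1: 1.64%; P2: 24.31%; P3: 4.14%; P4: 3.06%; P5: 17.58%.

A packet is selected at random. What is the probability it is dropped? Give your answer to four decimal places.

P(P1) = 1 − (0.401 + 0.136 + 0.188 + 0.183) = 0.092.
P(L) = P(L|P1)·P(P1) + P(L|P2)·P(P2) + P(L|P3)·P(P3) + P(L|P4)·P(P4) + P(L|P5)·P(P5)
      = 0.0164·0.092 + 0.2431·0.401 + 0.0414·0.136 + 0.0306·0.188 + 0.1758·0.183
      = 0.0015088 + 0.0974831 + 0.0056304 + 0.0057528 + 0.0321714 = 0.1425465

0.1425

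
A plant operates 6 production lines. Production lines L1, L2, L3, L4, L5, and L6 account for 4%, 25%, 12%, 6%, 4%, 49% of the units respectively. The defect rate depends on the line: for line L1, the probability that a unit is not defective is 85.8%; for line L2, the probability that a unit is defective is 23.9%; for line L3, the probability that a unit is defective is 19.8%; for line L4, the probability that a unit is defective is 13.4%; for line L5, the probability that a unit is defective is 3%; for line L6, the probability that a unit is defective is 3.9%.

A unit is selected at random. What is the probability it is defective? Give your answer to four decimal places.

P(D|L1) = 1 − 0.858 = 0.142.
P(D) = P(D|L1)·P(L1) + P(D|L2)·P(L2) + P(D|L3)·P(L3) + P(D|L4)·P(L4) + P(D|L5)·P(L5) + P(D|L6)·P(L6)
      = 0.142·0.04 + 0.239·0.25 + 0.198·0.12 + 0.134·0.06 + 0.03·0.04 + 0.039·0.49
      = 0.00568 + 0.05975 + 0.02376 + 0.00804 + 0.0012 + 0.01911 = 0.11754

P(D) ≈ 0.1175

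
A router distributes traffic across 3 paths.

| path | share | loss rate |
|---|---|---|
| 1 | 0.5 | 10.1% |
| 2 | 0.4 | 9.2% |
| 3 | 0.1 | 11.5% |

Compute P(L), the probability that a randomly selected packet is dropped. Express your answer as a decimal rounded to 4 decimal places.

P(L) = P(L|1)·P(1) + P(L|2)·P(2) + P(L|3)·P(3)
      = 0.101·0.5 + 0.092·0.4 + 0.115·0.1
      = 0.0505 + 0.0368 + 0.0115 = 0.0988

P(L) ≈ 0.0988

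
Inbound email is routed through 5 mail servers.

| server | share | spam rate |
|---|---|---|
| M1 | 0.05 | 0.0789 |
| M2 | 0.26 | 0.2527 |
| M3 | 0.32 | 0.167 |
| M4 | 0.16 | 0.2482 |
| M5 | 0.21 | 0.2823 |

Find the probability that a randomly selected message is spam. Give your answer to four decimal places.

By the law of total probability,
P(S) = P(S|M1)·P(M1) + P(S|M2)·P(M2) + P(S|M3)·P(M3) + P(S|M4)·P(M4) + P(S|M5)·P(M5)
      = 0.0789·0.05 + 0.2527·0.26 + 0.167·0.32 + 0.2482·0.16 + 0.2823·0.21
      = 0.003945 + 0.065702 + 0.05344 + 0.039712 + 0.059283 = 0.222082

P(S) ≈ 0.2221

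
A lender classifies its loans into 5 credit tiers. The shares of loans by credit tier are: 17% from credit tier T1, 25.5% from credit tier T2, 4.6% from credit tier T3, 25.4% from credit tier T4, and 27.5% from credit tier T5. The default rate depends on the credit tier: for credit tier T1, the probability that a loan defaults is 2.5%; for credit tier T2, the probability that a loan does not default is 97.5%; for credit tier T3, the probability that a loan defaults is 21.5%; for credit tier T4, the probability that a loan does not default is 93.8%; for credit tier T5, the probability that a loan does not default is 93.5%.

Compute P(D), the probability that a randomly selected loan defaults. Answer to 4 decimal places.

P(D|T2) = 1 − 0.975 = 0.025.
P(D|T4) = 1 − 0.938 = 0.062.
P(D|T5) = 1 − 0.935 = 0.065.
P(D) = P(D|T1)·P(T1) + P(D|T2)·P(T2) + P(D|T3)·P(T3) + P(D|T4)·P(T4) + P(D|T5)·P(T5)
      = 0.025·0.17 + 0.025·0.255 + 0.215·0.046 + 0.062·0.254 + 0.065·0.275
      = 0.00425 + 0.006375 + 0.00989 + 0.015748 + 0.017875 = 0.054138

P(D) ≈ 0.0541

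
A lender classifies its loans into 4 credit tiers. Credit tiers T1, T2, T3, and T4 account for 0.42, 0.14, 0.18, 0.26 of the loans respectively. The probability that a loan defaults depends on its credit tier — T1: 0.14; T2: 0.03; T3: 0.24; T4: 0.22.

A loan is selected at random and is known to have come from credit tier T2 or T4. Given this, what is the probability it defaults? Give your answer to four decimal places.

0.1535

Let S = {T2, T4}.
P(S) = 0.14 + 0.26 = 0.4.
P(D ∩ S) = 0.03·0.14 + 0.22·0.26 = 0.0042 + 0.0572 = 0.0614.
P(D | S) = 0.0614 / 0.4 = 0.153500…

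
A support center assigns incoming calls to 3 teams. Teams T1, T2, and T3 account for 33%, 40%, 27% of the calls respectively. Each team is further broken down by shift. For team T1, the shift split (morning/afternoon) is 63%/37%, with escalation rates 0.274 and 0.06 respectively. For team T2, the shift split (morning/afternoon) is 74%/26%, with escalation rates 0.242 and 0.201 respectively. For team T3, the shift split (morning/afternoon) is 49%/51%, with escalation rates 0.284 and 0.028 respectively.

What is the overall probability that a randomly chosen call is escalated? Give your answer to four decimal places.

P(E|T1) = 0.63·0.274 + 0.37·0.06 = 0.17262 + 0.0222 = 0.19482
P(E|T2) = 0.74·0.242 + 0.26·0.201 = 0.17908 + 0.05226 = 0.23134
P(E|T3) = 0.49·0.284 + 0.51·0.028 = 0.13916 + 0.01428 = 0.15344
By total probability over the outer partition,
P(E) = 0.33·0.19482 + 0.4·0.23134 + 0.27·0.15344
      = 0.0642906 + 0.092536 + 0.0414288 = 0.1982554

P(E) ≈ 0.1983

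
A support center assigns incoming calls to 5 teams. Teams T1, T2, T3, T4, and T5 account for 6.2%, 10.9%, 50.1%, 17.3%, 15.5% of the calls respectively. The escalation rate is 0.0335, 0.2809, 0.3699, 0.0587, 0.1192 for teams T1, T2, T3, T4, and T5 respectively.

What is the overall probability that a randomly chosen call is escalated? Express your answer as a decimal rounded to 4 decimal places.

0.2466

Using total probability over the partition,
P(E) = P(E|T1)·P(T1) + P(E|T2)·P(T2) + P(E|T3)·P(T3) + P(E|T4)·P(T4) + P(E|T5)·P(T5)
      = 0.0335·0.062 + 0.2809·0.109 + 0.3699·0.501 + 0.0587·0.173 + 0.1192·0.155
      = 0.002077 + 0.0306181 + 0.1853199 + 0.0101551 + 0.018476 = 0.2466461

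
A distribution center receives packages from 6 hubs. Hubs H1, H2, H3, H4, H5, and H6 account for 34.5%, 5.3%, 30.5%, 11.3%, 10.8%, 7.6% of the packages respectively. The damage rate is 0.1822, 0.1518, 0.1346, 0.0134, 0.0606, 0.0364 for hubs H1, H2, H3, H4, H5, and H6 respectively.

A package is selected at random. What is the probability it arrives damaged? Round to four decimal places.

0.1228

P(D) = P(D|H1)·P(H1) + P(D|H2)·P(H2) + P(D|H3)·P(H3) + P(D|H4)·P(H4) + P(D|H5)·P(H5) + P(D|H6)·P(H6)
      = 0.1822·0.345 + 0.1518·0.053 + 0.1346·0.305 + 0.0134·0.113 + 0.0606·0.108 + 0.0364·0.076
      = 0.062859 + 0.0080454 + 0.041053 + 0.0015142 + 0.0065448 + 0.0027664 = 0.1227828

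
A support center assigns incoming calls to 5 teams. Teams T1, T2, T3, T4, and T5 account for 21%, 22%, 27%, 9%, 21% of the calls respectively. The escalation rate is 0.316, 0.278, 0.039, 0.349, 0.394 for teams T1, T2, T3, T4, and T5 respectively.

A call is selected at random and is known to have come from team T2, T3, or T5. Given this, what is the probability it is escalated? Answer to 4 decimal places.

P(E|S) ≈ 0.2206

Let S = {T2, T3, T5}.
P(S) = 0.22 + 0.27 + 0.21 = 0.7.
P(E ∩ S) = 0.278·0.22 + 0.039·0.27 + 0.394·0.21 = 0.06116 + 0.01053 + 0.08274 = 0.15443.
P(E | S) = 0.15443 / 0.7 = 0.220614…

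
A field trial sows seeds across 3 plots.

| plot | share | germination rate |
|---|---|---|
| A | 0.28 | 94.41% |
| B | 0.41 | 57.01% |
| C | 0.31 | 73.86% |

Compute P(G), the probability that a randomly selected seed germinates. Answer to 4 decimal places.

P(G) ≈ 0.7271

P(G) = P(G|A)·P(A) + P(G|B)·P(B) + P(G|C)·P(C)
      = 0.9441·0.28 + 0.5701·0.41 + 0.7386·0.31
      = 0.264348 + 0.233741 + 0.228966 = 0.727055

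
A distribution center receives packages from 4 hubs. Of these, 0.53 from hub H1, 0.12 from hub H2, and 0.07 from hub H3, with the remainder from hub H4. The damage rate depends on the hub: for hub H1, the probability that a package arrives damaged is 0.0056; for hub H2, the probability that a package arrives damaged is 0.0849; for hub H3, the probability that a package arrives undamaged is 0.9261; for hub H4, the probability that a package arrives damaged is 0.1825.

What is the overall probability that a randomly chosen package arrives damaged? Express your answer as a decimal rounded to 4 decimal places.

P(H4) = 1 − (0.53 + 0.12 + 0.07) = 0.28.
P(D|H3) = 1 − 0.9261 = 0.0739.
By the law of total probability,
P(D) = P(D|H1)·P(H1) + P(D|H2)·P(H2) + P(D|H3)·P(H3) + P(D|H4)·P(H4)
      = 0.0056·0.53 + 0.0849·0.12 + 0.0739·0.07 + 0.1825·0.28
      = 0.002968 + 0.010188 + 0.005173 + 0.0511 = 0.069429

0.0694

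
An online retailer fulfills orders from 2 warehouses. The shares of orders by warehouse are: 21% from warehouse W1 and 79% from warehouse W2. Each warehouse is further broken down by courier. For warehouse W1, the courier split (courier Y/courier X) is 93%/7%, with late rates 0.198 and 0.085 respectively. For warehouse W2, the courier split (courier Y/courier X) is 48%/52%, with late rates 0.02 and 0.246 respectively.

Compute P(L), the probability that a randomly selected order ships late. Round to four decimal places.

P(L|W1) = 0.93·0.198 + 0.07·0.085 = 0.18414 + 0.00595 = 0.19009
P(L|W2) = 0.48·0.02 + 0.52·0.246 = 0.0096 + 0.12792 = 0.13752
Then overall,
P(L) = 0.21·0.19009 + 0.79·0.13752
      = 0.0399189 + 0.1086408 = 0.1485597

P(L) ≈ 0.1486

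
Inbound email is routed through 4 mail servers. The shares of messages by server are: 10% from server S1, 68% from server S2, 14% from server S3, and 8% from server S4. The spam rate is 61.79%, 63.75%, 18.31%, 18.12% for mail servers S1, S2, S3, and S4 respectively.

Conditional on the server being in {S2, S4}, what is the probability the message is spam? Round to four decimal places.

P(S|J) ≈ 0.5895

Let J = {S2, S4}.
P(J) = 0.68 + 0.08 = 0.76.
P(S ∩ J) = 0.6375·0.68 + 0.1812·0.08 = 0.4335 + 0.014496 = 0.447996.
P(S | J) = 0.447996 / 0.76 = 0.589468…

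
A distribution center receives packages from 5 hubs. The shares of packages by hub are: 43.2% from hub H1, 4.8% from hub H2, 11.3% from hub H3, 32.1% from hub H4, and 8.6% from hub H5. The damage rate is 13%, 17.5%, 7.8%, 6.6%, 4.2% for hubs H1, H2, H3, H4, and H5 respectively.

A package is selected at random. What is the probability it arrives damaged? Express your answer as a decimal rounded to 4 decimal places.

P(D) = P(D|H1)·P(H1) + P(D|H2)·P(H2) + P(D|H3)·P(H3) + P(D|H4)·P(H4) + P(D|H5)·P(H5)
      = 0.13·0.432 + 0.175·0.048 + 0.078·0.113 + 0.066·0.321 + 0.042·0.086
      = 0.05616 + 0.0084 + 0.008814 + 0.021186 + 0.003612 = 0.098172

P(D) ≈ 0.0982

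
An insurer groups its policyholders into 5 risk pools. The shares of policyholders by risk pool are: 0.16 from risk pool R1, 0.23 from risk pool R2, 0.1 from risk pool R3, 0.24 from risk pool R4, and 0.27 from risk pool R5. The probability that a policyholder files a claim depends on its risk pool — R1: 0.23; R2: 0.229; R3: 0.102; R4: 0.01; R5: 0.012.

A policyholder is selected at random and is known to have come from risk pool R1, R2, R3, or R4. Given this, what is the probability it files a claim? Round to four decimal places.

P(C|S) ≈ 0.1398

Let S = {R1, R2, R3, R4}.
P(S) = 0.16 + 0.23 + 0.1 + 0.24 = 0.73.
P(C ∩ S) = 0.23·0.16 + 0.229·0.23 + 0.102·0.1 + 0.01·0.24 = 0.0368 + 0.05267 + 0.0102 + 0.0024 = 0.10207.
P(C | S) = 0.10207 / 0.73 = 0.139822…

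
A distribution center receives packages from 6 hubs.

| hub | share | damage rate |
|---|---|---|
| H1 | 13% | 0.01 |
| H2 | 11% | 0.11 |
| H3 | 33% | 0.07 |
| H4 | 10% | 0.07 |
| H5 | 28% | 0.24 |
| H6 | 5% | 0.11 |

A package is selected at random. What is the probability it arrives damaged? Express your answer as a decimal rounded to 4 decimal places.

P(D) ≈ 0.1162

P(D) = P(D|H1)·P(H1) + P(D|H2)·P(H2) + P(D|H3)·P(H3) + P(D|H4)·P(H4) + P(D|H5)·P(H5) + P(D|H6)·P(H6)
      = 0.01·0.13 + 0.11·0.11 + 0.07·0.33 + 0.07·0.1 + 0.24·0.28 + 0.11·0.05
      = 0.0013 + 0.0121 + 0.0231 + 0.007 + 0.0672 + 0.0055 = 0.1162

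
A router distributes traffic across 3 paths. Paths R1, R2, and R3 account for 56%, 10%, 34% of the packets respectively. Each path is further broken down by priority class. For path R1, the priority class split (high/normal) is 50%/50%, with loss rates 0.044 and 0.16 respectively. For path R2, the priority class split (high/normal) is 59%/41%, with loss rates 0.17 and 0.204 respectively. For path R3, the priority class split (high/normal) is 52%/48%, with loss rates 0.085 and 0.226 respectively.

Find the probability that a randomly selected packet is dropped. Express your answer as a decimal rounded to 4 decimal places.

P(L|R1) = 0.5·0.044 + 0.5·0.16 = 0.022 + 0.08 = 0.102
P(L|R2) = 0.59·0.17 + 0.41·0.204 = 0.1003 + 0.08364 = 0.18394
P(L|R3) = 0.52·0.085 + 0.48·0.226 = 0.0442 + 0.10848 = 0.15268
Then overall,
P(L) = 0.56·0.102 + 0.1·0.18394 + 0.34·0.15268
      = 0.05712 + 0.018394 + 0.0519112 = 0.1274252

P(L) ≈ 0.1274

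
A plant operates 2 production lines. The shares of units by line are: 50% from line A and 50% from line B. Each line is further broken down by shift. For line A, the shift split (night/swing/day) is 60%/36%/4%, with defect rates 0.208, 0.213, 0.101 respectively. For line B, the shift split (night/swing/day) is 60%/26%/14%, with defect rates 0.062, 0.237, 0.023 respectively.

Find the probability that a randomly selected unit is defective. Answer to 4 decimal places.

P(D) ≈ 0.1538

P(D|A) = 0.6·0.208 + 0.36·0.213 + 0.04·0.101 = 0.1248 + 0.07668 + 0.00404 = 0.20552
P(D|B) = 0.6·0.062 + 0.26·0.237 + 0.14·0.023 = 0.0372 + 0.06162 + 0.00322 = 0.10204
Then overall,
P(D) = 0.5·0.20552 + 0.5·0.10204
      = 0.10276 + 0.05102 = 0.15378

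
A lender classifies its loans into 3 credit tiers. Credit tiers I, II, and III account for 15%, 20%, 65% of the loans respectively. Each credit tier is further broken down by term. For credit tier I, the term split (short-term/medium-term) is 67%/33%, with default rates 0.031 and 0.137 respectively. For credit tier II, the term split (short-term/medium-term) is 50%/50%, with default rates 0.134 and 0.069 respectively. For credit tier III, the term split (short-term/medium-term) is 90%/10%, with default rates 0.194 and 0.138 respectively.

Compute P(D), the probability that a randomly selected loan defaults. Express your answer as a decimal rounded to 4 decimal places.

P(D|I) = 0.67·0.031 + 0.33·0.137 = 0.02077 + 0.04521 = 0.06598
P(D|II) = 0.5·0.134 + 0.5·0.069 = 0.067 + 0.0345 = 0.1015
P(D|III) = 0.9·0.194 + 0.1·0.138 = 0.1746 + 0.0138 = 0.1884
By total probability over the outer partition,
P(D) = 0.15·0.06598 + 0.2·0.1015 + 0.65·0.1884
      = 0.009897 + 0.0203 + 0.12246 = 0.152657

P(D) ≈ 0.1527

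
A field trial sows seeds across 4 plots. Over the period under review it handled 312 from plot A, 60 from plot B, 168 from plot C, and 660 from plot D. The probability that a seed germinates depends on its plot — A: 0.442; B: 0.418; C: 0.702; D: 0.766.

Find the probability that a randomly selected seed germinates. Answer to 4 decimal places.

0.6554

Total: 312 + 60 + 168 + 660 = 1200.
P(A) = 312/1200 = 0.26. P(B) = 60/1200 = 0.05. P(C) = 168/1200 = 0.14. P(D) = 660/1200 = 0.55.
Summing over the partition,
P(G) = P(G|A)·P(A) + P(G|B)·P(B) + P(G|C)·P(C) + P(G|D)·P(D)
      = 0.442·0.26 + 0.418·0.05 + 0.702·0.14 + 0.766·0.55
      = 0.11492 + 0.0209 + 0.09828 + 0.4213 = 0.6554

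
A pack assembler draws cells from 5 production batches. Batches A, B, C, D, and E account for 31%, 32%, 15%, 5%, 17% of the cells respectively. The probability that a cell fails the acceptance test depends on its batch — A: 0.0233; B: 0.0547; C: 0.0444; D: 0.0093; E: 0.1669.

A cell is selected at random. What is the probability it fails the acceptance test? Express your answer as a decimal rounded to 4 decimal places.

P(F) = P(F|A)·P(A) + P(F|B)·P(B) + P(F|C)·P(C) + P(F|D)·P(D) + P(F|E)·P(E)
      = 0.0233·0.31 + 0.0547·0.32 + 0.0444·0.15 + 0.0093·0.05 + 0.1669·0.17
      = 0.007223 + 0.017504 + 0.00666 + 0.000465 + 0.028373 = 0.060225

0.0602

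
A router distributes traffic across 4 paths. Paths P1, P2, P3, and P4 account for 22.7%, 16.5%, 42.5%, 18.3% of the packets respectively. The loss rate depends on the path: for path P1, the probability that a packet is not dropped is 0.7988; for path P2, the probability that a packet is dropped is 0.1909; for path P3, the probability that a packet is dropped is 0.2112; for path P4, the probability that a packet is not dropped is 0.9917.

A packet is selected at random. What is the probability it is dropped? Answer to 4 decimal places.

P(L) ≈ 0.1684

P(L|P1) = 1 − 0.7988 = 0.2012.
P(L|P4) = 1 − 0.9917 = 0.0083.
P(L) = P(L|P1)·P(P1) + P(L|P2)·P(P2) + P(L|P3)·P(P3) + P(L|P4)·P(P4)
      = 0.2012·0.227 + 0.1909·0.165 + 0.2112·0.425 + 0.0083·0.183
      = 0.0456724 + 0.0314985 + 0.08976 + 0.0015189 = 0.1684498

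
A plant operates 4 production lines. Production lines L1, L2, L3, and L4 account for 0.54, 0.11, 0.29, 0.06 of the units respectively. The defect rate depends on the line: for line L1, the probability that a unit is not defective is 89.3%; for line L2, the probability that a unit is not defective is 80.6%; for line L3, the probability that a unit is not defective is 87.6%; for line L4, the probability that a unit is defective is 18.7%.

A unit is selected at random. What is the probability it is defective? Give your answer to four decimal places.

0.1263

P(D|L1) = 1 − 0.893 = 0.107.
P(D|L2) = 1 − 0.806 = 0.194.
P(D|L3) = 1 − 0.876 = 0.124.
P(D) = P(D|L1)·P(L1) + P(D|L2)·P(L2) + P(D|L3)·P(L3) + P(D|L4)·P(L4)
      = 0.107·0.54 + 0.194·0.11 + 0.124·0.29 + 0.187·0.06
      = 0.05778 + 0.02134 + 0.03596 + 0.01122 = 0.1263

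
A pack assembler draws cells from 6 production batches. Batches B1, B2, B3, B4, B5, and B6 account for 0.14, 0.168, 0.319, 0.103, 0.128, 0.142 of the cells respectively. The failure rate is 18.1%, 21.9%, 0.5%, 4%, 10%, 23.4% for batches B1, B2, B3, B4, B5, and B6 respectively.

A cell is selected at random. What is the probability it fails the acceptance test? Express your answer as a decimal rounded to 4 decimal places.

0.1139

Summing over the partition,
P(F) = P(F|B1)·P(B1) + P(F|B2)·P(B2) + P(F|B3)·P(B3) + P(F|B4)·P(B4) + P(F|B5)·P(B5) + P(F|B6)·P(B6)
      = 0.181·0.14 + 0.219·0.168 + 0.005·0.319 + 0.04·0.103 + 0.1·0.128 + 0.234·0.142
      = 0.02534 + 0.036792 + 0.001595 + 0.00412 + 0.0128 + 0.033228 = 0.113875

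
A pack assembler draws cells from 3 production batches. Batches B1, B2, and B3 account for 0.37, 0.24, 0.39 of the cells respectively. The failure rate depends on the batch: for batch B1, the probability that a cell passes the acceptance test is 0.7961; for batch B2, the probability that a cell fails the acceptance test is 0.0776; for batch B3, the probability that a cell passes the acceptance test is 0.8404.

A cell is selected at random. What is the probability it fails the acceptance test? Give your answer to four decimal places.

P(F) ≈ 0.1563

P(F|B1) = 1 − 0.7961 = 0.2039.
P(F|B3) = 1 − 0.8404 = 0.1596.
Summing over the partition,
P(F) = P(F|B1)·P(B1) + P(F|B2)·P(B2) + P(F|B3)·P(B3)
      = 0.2039·0.37 + 0.0776·0.24 + 0.1596·0.39
      = 0.075443 + 0.018624 + 0.062244 = 0.156311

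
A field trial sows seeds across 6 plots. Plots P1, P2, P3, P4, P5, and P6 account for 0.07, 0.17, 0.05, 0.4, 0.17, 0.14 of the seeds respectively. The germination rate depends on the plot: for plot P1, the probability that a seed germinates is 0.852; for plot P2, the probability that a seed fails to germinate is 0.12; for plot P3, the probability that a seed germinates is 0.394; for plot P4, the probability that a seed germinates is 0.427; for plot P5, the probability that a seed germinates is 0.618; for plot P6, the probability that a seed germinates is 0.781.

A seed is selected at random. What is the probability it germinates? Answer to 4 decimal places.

P(G|P2) = 1 − 0.12 = 0.88.
P(G) = P(G|P1)·P(P1) + P(G|P2)·P(P2) + P(G|P3)·P(P3) + P(G|P4)·P(P4) + P(G|P5)·P(P5) + P(G|P6)·P(P6)
      = 0.852·0.07 + 0.88·0.17 + 0.394·0.05 + 0.427·0.4 + 0.618·0.17 + 0.781·0.14
      = 0.05964 + 0.1496 + 0.0197 + 0.1708 + 0.10506 + 0.10934 = 0.61414

P(G) ≈ 0.6141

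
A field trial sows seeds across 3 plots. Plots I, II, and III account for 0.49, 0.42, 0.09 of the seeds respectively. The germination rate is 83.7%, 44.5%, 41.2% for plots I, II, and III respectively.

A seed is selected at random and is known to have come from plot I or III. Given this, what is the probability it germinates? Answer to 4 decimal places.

0.7711

Let S = {I, III}.
P(S) = 0.49 + 0.09 = 0.58.
P(G ∩ S) = 0.837·0.49 + 0.412·0.09 = 0.41013 + 0.03708 = 0.44721.
P(G | S) = 0.44721 / 0.58 = 0.771052…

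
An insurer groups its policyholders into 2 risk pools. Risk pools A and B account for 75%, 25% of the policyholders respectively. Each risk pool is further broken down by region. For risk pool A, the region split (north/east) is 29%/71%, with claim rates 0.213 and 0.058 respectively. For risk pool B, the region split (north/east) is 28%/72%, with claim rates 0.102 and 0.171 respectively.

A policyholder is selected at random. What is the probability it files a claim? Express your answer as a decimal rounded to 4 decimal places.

P(C|A) = 0.29·0.213 + 0.71·0.058 = 0.06177 + 0.04118 = 0.10295
P(C|B) = 0.28·0.102 + 0.72·0.171 = 0.02856 + 0.12312 = 0.15168
By total probability over the outer partition,
P(C) = 0.75·0.10295 + 0.25·0.15168
      = 0.0772125 + 0.03792 = 0.1151325

P(C) ≈ 0.1151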